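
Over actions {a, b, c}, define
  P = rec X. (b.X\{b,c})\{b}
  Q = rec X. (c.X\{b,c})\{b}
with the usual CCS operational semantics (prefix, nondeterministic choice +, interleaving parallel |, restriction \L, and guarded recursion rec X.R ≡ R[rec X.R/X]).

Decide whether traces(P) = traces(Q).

NO — witness ⟨c⟩

Reachable graph of P (1 states):
  s0 = rec X. (b.X\{b,c})\{b} ⊢ ·
Reachable graph of Q (2 states):
  t0 = rec X. (c.X\{b,c})\{b} ⊢ —c→ t1
  t1 = (rec X. (c.X\{b,c})\{b})\{b,c}\{b} ⊢ ·
Run σ = ⟨c⟩ on Q: start {t0}
  after c @ step 1: {t1}
  ✓ Q
Run σ = ⟨c⟩ on P: start {s0}
  after c @ step 1: no successor for P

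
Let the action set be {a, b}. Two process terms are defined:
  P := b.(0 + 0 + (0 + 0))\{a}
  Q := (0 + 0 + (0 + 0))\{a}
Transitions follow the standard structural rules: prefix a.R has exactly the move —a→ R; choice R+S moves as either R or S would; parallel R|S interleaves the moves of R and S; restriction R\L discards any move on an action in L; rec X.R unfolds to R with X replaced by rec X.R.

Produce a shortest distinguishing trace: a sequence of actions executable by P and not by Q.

P's transition system — 2 states:
  s0 = b.(0 + 0 + (0 + 0))\{a} → —b→ s1
  s1 = (0 + 0 + (0 + 0))\{a} → stopped
Q's transition system — 1 states:
  t0 = (0 + 0 + (0 + 0))\{a} → stopped
Trace ⟨b⟩ through P, begin at {s0}:
  [1] b ⇒ {s1}
  — P admits the full trace.
Trace ⟨b⟩ through Q, begin at {t0}:
  [1] b ⇒ ∅ (Q stuck)

b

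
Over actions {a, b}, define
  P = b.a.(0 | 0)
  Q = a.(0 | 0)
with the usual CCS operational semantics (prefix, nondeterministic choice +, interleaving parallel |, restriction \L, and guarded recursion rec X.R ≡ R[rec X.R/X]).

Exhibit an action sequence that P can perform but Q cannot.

b

Reachable graph of P (3 states):
  u0 = b.a.(0 | 0) | =b=> u1
  u1 = a.(0 | 0) | =a=> u2
  u2 = 0 | 0 | ·
Reachable graph of Q (2 states):
  v0 = a.(0 | 0) | =a=> v1
  v1 = 0 | 0 | ·
Run σ = ⟨b⟩ on P: start {u0}
  [1] b ⇒ {u1}
  ✓ P
Run σ = ⟨b⟩ on Q: start {v0}
  [1] b ⇒ ∅  — Q cannot continue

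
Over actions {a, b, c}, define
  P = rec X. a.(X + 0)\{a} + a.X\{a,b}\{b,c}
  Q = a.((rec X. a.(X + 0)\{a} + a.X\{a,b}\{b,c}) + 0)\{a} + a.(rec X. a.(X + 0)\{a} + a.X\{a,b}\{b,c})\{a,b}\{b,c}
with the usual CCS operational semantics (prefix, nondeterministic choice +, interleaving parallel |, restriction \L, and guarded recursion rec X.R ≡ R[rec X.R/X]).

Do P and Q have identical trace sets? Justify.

LTS(P): 3 reachable states
  u0 = rec X. a.(X + 0)\{a} + a.X\{a,b}\{b,c} :: --a--▸ u1, --a--▸ u2
  u1 = ((rec X. a.(X + 0)\{a} + a.X\{a,b}\{b,c}) + 0)\{a} :: stopped
  u2 = (rec X. a.(X + 0)\{a} + a.X\{a,b}\{b,c})\{a,b}\{b,c} :: stopped
LTS(Q): 3 reachable states
  v0 = a.((rec X. a.(X + 0)\{a} + a.X\{a,b}\{b,c}) + 0)\{a} + a.(rec X. a.(X + 0)\{a} + a.X\{a,b}\{b,c})\{a,b}\{b,c} :: --a--▸ v1, --a--▸ v2
  v1 = ((rec X. a.(X + 0)\{a} + a.X\{a,b}\{b,c}) + 0)\{a} :: stopped
  v2 = (rec X. a.(X + 0)\{a} + a.X\{a,b}\{b,c})\{a,b}\{b,c} :: stopped
Bisimilarity quotient blocks:
  B0 = {u0, v0}
  B1 = {u1, u2, v1, v2}
u0 ∈ B0, v0 ∈ B0 → same block
Bisimilar ⇒ trace-equivalent.

trace-equivalent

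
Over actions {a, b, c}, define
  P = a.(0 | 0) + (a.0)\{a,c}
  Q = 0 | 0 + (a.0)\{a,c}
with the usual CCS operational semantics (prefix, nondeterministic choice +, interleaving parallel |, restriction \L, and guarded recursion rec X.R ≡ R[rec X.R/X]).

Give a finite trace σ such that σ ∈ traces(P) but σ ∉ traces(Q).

a

P's transition system — 2 states:
  s0 = a.(0 | 0) + (a.0)\{a,c} | =a=> s1
  s1 = 0 | 0 | stopped
Q's transition system — 1 states:
  t0 = 0 | 0 + (a.0)\{a,c} | stopped
Trace ⟨a⟩ through P, begin at {s0}:
  after a @ step 1: {s1}
  ✓ P
Trace ⟨a⟩ through Q, begin at {t0}:
  after a @ step 1: ∅ (Q stuck)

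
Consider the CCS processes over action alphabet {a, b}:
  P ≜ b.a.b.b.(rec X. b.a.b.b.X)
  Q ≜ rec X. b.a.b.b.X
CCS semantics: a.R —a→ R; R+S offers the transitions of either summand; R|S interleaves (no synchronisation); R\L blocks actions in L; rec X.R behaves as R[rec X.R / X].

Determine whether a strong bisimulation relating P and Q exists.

Reachable graph of P (5 states):
  m0 = b.a.b.b.(rec X. b.a.b.b.X) | —b→ m1
  m1 = a.b.b.(rec X. b.a.b.b.X) | —a→ m2
  m2 = b.b.(rec X. b.a.b.b.X) | —b→ m3
  m3 = b.(rec X. b.a.b.b.X) | —b→ m4
  m4 = rec X. b.a.b.b.X | —b→ m1
Reachable graph of Q (4 states):
  n0 = rec X. b.a.b.b.X | —b→ n1
  n1 = a.b.b.(rec X. b.a.b.b.X) | —a→ n2
  n2 = b.b.(rec X. b.a.b.b.X) | —b→ n3
  n3 = b.(rec X. b.a.b.b.X) | —b→ n0
Coarsest stable partition (strong bisimilarity classes):
  B0 = {m0, m4, n0}
  B1 = {m1, n1}
  B2 = {m2, n2}
  B3 = {m3, n3}
m0 ∈ B0, n0 ∈ B0 → same block

bisimilar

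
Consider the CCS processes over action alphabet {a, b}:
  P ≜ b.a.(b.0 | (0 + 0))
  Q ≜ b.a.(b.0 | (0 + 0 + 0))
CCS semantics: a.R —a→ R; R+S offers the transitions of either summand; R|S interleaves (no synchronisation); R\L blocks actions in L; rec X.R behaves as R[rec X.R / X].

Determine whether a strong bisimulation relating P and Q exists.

P ~ Q

LTS(P): 4 reachable states
  m0 = b.a.(b.0 | (0 + 0)) → —b→ m1
  m1 = a.(b.0 | (0 + 0)) → —a→ m2
  m2 = b.0 | (0 + 0) → —b→ m3
  m3 = 0 | (0 + 0) → ∅
LTS(Q): 4 reachable states
  n0 = b.a.(b.0 | (0 + 0 + 0)) → —b→ n1
  n1 = a.(b.0 | (0 + 0 + 0)) → —a→ n2
  n2 = b.0 | (0 + 0 + 0) → —b→ n3
  n3 = 0 | (0 + 0 + 0) → ∅
Coarsest stable partition (strong bisimilarity classes):
  B0 = {m0, n0}
  B1 = {m1, n1}
  B2 = {m2, n2}
  B3 = {m3, n3}
m0 ∈ B0, n0 ∈ B0 → same block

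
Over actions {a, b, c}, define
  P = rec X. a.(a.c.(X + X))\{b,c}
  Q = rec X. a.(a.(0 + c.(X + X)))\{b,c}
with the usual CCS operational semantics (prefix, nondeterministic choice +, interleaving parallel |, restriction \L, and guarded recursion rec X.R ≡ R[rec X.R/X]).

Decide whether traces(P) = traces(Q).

YES

P's transition system — 3 states:
  s0 = rec X. a.(a.c.(X + X))\{b,c} → ··a··> s1
  s1 = (a.c.((rec X. a.(a.c.(X + X))\{b,c}) + (rec X. a.(a.c.(X + X))\{b,c})))\{b,c} → ··a··> s2
  s2 = (c.((rec X. a.(a.c.(X + X))\{b,c}) + (rec X. a.(a.c.(X + X))\{b,c})))\{b,c} → stopped
Q's transition system — 3 states:
  t0 = rec X. a.(a.(0 + c.(X + X)))\{b,c} → ··a··> t1
  t1 = (a.(0 + c.((rec X. a.(a.(0 + c.(X + X)))\{b,c}) + (rec X. a.(a.(0 + c.(X + X)))\{b,c}))))\{b,c} → ··a··> t2
  t2 = (0 + c.((rec X. a.(a.(0 + c.(X + X)))\{b,c}) + (rec X. a.(a.(0 + c.(X + X)))\{b,c})))\{b,c} → stopped
Coarsest stable partition (strong bisimilarity classes):
  B0 = {s0, t0}
  B1 = {s1, t1}
  B2 = {s2, t2}
s0 ∈ B0, t0 ∈ B0 → same block
Bisimilar ⇒ trace-equivalent.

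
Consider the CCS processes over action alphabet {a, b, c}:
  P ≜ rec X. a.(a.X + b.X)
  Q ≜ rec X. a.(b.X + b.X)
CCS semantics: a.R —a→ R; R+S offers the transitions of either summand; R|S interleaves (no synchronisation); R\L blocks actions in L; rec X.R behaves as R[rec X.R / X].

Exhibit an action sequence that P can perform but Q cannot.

P's transition system — 2 states:
  s0 = rec X. a.(a.X + b.X) | --a--▸ s1
  s1 = a.(rec X. a.(a.X + b.X)) + b.(rec X. a.(a.X + b.X)) | --a--▸ s0, --b--▸ s0
Q's transition system — 2 states:
  t0 = rec X. a.(b.X + b.X) | --a--▸ t1
  t1 = b.(rec X. a.(b.X + b.X)) + b.(rec X. a.(b.X + b.X)) | --b--▸ t0
Executing aa from P (initial set {s0}):
  step 1 (a): {s1}
  step 2 (a): {s0}
  — P admits the full trace.
Executing aa from Q (initial set {t0}):
  step 1 (a): {t1}
  step 2 (a): ∅  — Q cannot continue

aa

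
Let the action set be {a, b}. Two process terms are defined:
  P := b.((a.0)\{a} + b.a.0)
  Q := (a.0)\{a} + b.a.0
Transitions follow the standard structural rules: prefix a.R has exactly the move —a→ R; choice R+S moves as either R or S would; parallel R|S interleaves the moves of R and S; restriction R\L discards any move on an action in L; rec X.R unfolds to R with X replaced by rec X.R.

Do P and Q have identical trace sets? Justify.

trace-distinct — witness ⟨bb⟩

Reachable graph of P (4 states):
  m0 = b.((a.0)\{a} + b.a.0) → —b→ m1
  m1 = (a.0)\{a} + b.a.0 → —b→ m2
  m2 = a.0 → —a→ m3
  m3 = 0 → stopped
Reachable graph of Q (3 states):
  n0 = (a.0)\{a} + b.a.0 → —b→ n1
  n1 = a.0 → —a→ n2
  n2 = 0 → stopped
Trace ⟨bb⟩ through P, begin at {m0}:
  [1] b ⇒ {m1}
  [2] b ⇒ {m2}
  ✓ P
Trace ⟨bb⟩ through Q, begin at {n0}:
  [1] b ⇒ {n1}
  [2] b ⇒ ∅ (Q stuck)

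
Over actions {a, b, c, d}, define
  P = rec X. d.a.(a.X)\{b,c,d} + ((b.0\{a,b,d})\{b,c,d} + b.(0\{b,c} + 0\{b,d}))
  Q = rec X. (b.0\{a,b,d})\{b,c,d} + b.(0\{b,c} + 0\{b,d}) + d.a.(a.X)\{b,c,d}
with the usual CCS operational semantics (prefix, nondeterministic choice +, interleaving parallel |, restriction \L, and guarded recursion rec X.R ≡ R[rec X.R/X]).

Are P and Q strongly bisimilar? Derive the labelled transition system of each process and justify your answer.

Reachable graph of P (5 states):
  u0 = rec X. d.a.(a.X)\{b,c,d} + ((b.0\{a,b,d})\{b,c,d} + b.(0\{b,c} + 0\{b,d})) → ··b··> u1, ··d··> u2
  u1 = 0\{b,c} + 0\{b,d} → ·
  u2 = a.(a.(rec X. d.a.(a.X)\{b,c,d} + ((b.0\{a,b,d})\{b,c,d} + b.(0\{b,c} + 0\{b,d}))))\{b,c,d} → ··a··> u3
  u3 = (a.(rec X. d.a.(a.X)\{b,c,d} + ((b.0\{a,b,d})\{b,c,d} + b.(0\{b,c} + 0\{b,d}))))\{b,c,d} → ··a··> u4
  u4 = (rec X. d.a.(a.X)\{b,c,d} + ((b.0\{a,b,d})\{b,c,d} + b.(0\{b,c} + 0\{b,d})))\{b,c,d} → ·
Reachable graph of Q (5 states):
  v0 = rec X. (b.0\{a,b,d})\{b,c,d} + b.(0\{b,c} + 0\{b,d}) + d.a.(a.X)\{b,c,d} → ··b··> v1, ··d··> v2
  v1 = 0\{b,c} + 0\{b,d} → ·
  v2 = a.(a.(rec X. (b.0\{a,b,d})\{b,c,d} + b.(0\{b,c} + 0\{b,d}) + d.a.(a.X)\{b,c,d}))\{b,c,d} → ··a··> v3
  v3 = (a.(rec X. (b.0\{a,b,d})\{b,c,d} + b.(0\{b,c} + 0\{b,d}) + d.a.(a.X)\{b,c,d}))\{b,c,d} → ··a··> v4
  v4 = (rec X. (b.0\{a,b,d})\{b,c,d} + b.(0\{b,c} + 0\{b,d}) + d.a.(a.X)\{b,c,d})\{b,c,d} → ·
Bisimilarity quotient blocks:
  B0 = {u0, v0}
  B1 = {u2, v2}
  B2 = {u3, v3}
  B3 = {u1, u4, v1, v4}
u0 ∈ B0, v0 ∈ B0 → same block

YES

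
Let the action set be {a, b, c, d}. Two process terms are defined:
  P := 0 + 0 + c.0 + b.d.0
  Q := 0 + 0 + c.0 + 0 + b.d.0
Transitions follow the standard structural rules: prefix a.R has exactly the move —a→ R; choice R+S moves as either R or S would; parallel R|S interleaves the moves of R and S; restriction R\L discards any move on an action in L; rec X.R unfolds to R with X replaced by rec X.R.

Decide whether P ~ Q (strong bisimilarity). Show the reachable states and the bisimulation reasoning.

P's transition system — 3 states:
  u0 = 0 + 0 + c.0 + b.d.0 has moves -b-> u1, -c-> u2
  u1 = d.0 has moves -d-> u2
  u2 = 0 has moves ∅
Q's transition system — 3 states:
  v0 = 0 + 0 + c.0 + 0 + b.d.0 has moves -b-> v1, -c-> v2
  v1 = d.0 has moves -d-> v2
  v2 = 0 has moves ∅
Partition-refinement fixed point:
  B0 = {u0, v0}
  B1 = {u1, v1}
  B2 = {u2, v2}
u0 ∈ B0, v0 ∈ B0 → same block

YES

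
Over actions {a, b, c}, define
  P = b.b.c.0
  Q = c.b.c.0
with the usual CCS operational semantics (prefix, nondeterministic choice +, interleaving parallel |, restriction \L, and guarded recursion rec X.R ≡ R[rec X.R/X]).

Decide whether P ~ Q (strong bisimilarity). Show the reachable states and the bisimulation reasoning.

P ≁ Q

Reachable graph of P (4 states):
  p0 = b.b.c.0 ⊢ =b=> p1
  p1 = b.c.0 ⊢ =b=> p2
  p2 = c.0 ⊢ =c=> p3
  p3 = 0 ⊢ ·
Reachable graph of Q (4 states):
  q0 = c.b.c.0 ⊢ =c=> q1
  q1 = b.c.0 ⊢ =b=> q2
  q2 = c.0 ⊢ =c=> q3
  q3 = 0 ⊢ ·
Coarsest stable partition (strong bisimilarity classes):
  B0 = {p0}
  B1 = {p1, q1}
  B2 = {p2, q2}
  B3 = {p3, q3}
  B4 = {q0}
p0 ∈ B0, q0 ∈ B4 → different blocks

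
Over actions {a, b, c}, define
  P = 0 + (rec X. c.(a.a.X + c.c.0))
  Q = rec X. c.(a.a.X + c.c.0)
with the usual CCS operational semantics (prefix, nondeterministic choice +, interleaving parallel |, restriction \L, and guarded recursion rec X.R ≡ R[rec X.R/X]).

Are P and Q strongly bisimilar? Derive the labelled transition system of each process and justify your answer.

Reachable graph of P (6 states):
  s0 = 0 + (rec X. c.(a.a.X + c.c.0)) has moves =c=> s1
  s1 = a.a.(rec X. c.(a.a.X + c.c.0)) + c.c.0 has moves =a=> s2, =c=> s3
  s2 = a.(rec X. c.(a.a.X + c.c.0)) has moves =a=> s4
  s3 = c.0 has moves =c=> s5
  s4 = rec X. c.(a.a.X + c.c.0) has moves =c=> s1
  s5 = 0 has moves stopped
Reachable graph of Q (5 states):
  t0 = rec X. c.(a.a.X + c.c.0) has moves =c=> t1
  t1 = a.a.(rec X. c.(a.a.X + c.c.0)) + c.c.0 has moves =a=> t2, =c=> t3
  t2 = a.(rec X. c.(a.a.X + c.c.0)) has moves =a=> t0
  t3 = c.0 has moves =c=> t4
  t4 = 0 has moves stopped
Partition-refinement fixed point:
  B0 = {s0, s4, t0}
  B1 = {s1, t1}
  B2 = {s3, t3}
  B3 = {s5, t4}
  B4 = {s2, t2}
s0 ∈ B0, t0 ∈ B0 → same block

YES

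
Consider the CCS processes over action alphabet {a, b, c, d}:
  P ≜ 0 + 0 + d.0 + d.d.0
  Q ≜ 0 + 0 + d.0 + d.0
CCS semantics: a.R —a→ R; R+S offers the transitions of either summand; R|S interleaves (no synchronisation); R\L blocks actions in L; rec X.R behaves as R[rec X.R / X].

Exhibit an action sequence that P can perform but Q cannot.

Reachable graph of P (3 states):
  s0 = 0 + 0 + d.0 + d.d.0 has moves --d--▸ s1, --d--▸ s2
  s1 = 0 has moves ∅
  s2 = d.0 has moves --d--▸ s1
Reachable graph of Q (2 states):
  t0 = 0 + 0 + d.0 + d.0 has moves --d--▸ t1
  t1 = 0 has moves ∅
Trace ⟨dd⟩ through P, begin at {s0}:
  after d @ step 1: {s1, s2}
  after d @ step 2: {s1}
  — P admits the full trace.
Trace ⟨dd⟩ through Q, begin at {t0}:
  after d @ step 1: {t1}
  after d @ step 2: no successor for Q

dd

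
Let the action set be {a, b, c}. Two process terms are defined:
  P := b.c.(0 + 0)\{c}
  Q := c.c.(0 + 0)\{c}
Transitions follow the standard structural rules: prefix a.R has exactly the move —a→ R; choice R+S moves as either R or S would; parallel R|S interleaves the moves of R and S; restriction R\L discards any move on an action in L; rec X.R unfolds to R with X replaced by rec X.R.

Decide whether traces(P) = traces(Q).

NO — witness ⟨b⟩

P's transition system — 3 states:
  p0 = b.c.(0 + 0)\{c} ⊢ =b=> p1
  p1 = c.(0 + 0)\{c} ⊢ =c=> p2
  p2 = (0 + 0)\{c} ⊢ ·
Q's transition system — 3 states:
  q0 = c.c.(0 + 0)\{c} ⊢ =c=> q1
  q1 = c.(0 + 0)\{c} ⊢ =c=> q2
  q2 = (0 + 0)\{c} ⊢ ·
Run σ = ⟨b⟩ on P: start {p0}
  after b @ step 1: {p1}
  — P admits the full trace.
Run σ = ⟨b⟩ on Q: start {q0}
  after b @ step 1: ∅  — Q cannot continue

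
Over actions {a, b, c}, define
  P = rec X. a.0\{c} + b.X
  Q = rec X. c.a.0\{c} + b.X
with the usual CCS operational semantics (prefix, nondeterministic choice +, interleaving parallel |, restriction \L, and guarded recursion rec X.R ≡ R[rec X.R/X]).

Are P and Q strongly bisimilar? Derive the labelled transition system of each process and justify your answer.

NO

P's transition system — 2 states:
  u0 = rec X. a.0\{c} + b.X → --a--▸ u1, --b--▸ u0
  u1 = 0\{c} → (no moves)
Q's transition system — 3 states:
  v0 = rec X. c.a.0\{c} + b.X → --b--▸ v0, --c--▸ v1
  v1 = a.0\{c} → --a--▸ v2
  v2 = 0\{c} → (no moves)
Coarsest stable partition (strong bisimilarity classes):
  B0 = {u0}
  B1 = {u1, v2}
  B2 = {v0}
  B3 = {v1}
u0 ∈ B0, v0 ∈ B2 → different blocks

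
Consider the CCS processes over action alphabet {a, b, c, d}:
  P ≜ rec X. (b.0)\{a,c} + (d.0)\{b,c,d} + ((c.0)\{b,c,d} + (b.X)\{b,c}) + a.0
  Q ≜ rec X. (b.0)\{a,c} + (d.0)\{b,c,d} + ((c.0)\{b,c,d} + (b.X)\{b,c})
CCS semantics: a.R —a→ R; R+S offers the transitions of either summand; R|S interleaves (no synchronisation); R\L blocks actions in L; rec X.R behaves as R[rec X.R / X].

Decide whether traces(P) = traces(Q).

P's transition system — 3 states:
  p0 = rec X. (b.0)\{a,c} + (d.0)\{b,c,d} + ((c.0)\{b,c,d} + (b.X)\{b,c}) + a.0 ⊢ ··a··> p1, ··b··> p2
  p1 = 0 ⊢ stopped
  p2 = 0\{a,c} ⊢ stopped
Q's transition system — 2 states:
  q0 = rec X. (b.0)\{a,c} + (d.0)\{b,c,d} + ((c.0)\{b,c,d} + (b.X)\{b,c}) ⊢ ··b··> q1
  q1 = 0\{a,c} ⊢ stopped
Trace ⟨a⟩ through P, begin at {p0}:
  step 1 (a): {p1}
  ✓ P
Trace ⟨a⟩ through Q, begin at {q0}:
  step 1 (a): ∅  — Q cannot continue

traces(P) ≠ traces(Q) — witness ⟨a⟩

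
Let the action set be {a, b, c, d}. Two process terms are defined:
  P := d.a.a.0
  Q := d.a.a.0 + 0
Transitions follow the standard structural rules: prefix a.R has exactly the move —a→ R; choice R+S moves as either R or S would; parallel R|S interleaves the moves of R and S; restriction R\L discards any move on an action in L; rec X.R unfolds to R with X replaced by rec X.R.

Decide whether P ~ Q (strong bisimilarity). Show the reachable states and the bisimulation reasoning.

LTS(P): 4 reachable states
  m0 = d.a.a.0 :: ··d··> m1
  m1 = a.a.0 :: ··a··> m2
  m2 = a.0 :: ··a··> m3
  m3 = 0 :: ∅
LTS(Q): 4 reachable states
  n0 = d.a.a.0 + 0 :: ··d··> n1
  n1 = a.a.0 :: ··a··> n2
  n2 = a.0 :: ··a··> n3
  n3 = 0 :: ∅
Coarsest stable partition (strong bisimilarity classes):
  B0 = {m0, n0}
  B1 = {m1, n1}
  B2 = {m2, n2}
  B3 = {m3, n3}
m0 ∈ B0, n0 ∈ B0 → same block

bisimilar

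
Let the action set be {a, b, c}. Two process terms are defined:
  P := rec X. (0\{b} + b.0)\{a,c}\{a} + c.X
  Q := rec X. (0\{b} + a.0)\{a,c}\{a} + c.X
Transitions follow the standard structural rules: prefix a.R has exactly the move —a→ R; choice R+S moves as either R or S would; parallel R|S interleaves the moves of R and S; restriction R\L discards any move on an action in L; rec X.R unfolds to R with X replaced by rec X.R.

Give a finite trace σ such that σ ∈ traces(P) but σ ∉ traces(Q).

P's transition system — 2 states:
  p0 = rec X. (0\{b} + b.0)\{a,c}\{a} + c.X ⊢ ··b··> p1, ··c··> p0
  p1 = 0\{a,c}\{a} ⊢ ·
Q's transition system — 1 states:
  q0 = rec X. (0\{b} + a.0)\{a,c}\{a} + c.X ⊢ ··c··> q0
Executing b from P (initial set {p0}):
  after b @ step 1: {p1}
  P completes σ.
Executing b from Q (initial set {q0}):
  after b @ step 1: ∅ (Q stuck)

b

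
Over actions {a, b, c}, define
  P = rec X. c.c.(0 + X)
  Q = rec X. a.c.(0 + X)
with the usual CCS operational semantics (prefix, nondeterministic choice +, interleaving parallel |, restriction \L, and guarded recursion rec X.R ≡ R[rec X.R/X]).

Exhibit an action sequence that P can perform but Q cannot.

Reachable graph of P (3 states):
  s0 = rec X. c.c.(0 + X) has moves --c--▸ s1
  s1 = c.(0 + (rec X. c.c.(0 + X))) has moves --c--▸ s2
  s2 = 0 + (rec X. c.c.(0 + X)) has moves --c--▸ s1
Reachable graph of Q (3 states):
  t0 = rec X. a.c.(0 + X) has moves --a--▸ t1
  t1 = c.(0 + (rec X. a.c.(0 + X))) has moves --c--▸ t2
  t2 = 0 + (rec X. a.c.(0 + X)) has moves --a--▸ t1
Trace ⟨c⟩ through P, begin at {s0}:
  [1] c ⇒ {s1}
  ✓ P
Trace ⟨c⟩ through Q, begin at {t0}:
  [1] c ⇒ no successor for Q

c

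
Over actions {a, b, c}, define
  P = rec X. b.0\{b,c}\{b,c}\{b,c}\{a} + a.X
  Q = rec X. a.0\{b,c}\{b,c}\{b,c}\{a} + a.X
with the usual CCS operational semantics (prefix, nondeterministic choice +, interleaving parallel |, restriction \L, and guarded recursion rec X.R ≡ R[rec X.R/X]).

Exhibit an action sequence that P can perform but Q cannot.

b

Reachable graph of P (2 states):
  s0 = rec X. b.0\{b,c}\{b,c}\{b,c}\{a} + a.X → -a-> s0, -b-> s1
  s1 = 0\{b,c}\{b,c}\{b,c}\{a} → (no moves)
Reachable graph of Q (2 states):
  t0 = rec X. a.0\{b,c}\{b,c}\{b,c}\{a} + a.X → -a-> t0, -a-> t1
  t1 = 0\{b,c}\{b,c}\{b,c}\{a} → (no moves)
Executing b from P (initial set {s0}):
  [1] b ⇒ {s1}
  P completes σ.
Executing b from Q (initial set {t0}):
  [1] b ⇒ ∅ (Q stuck)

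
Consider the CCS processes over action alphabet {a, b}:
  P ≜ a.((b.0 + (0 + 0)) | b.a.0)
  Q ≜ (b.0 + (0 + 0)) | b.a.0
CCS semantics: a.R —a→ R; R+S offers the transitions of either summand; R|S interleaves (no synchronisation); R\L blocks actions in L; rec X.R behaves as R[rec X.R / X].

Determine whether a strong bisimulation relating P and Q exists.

P ≁ Q

P's transition system — 7 states:
  m0 = a.((b.0 + (0 + 0)) | b.a.0) → —a→ m1
  m1 = (b.0 + (0 + 0)) | b.a.0 → —b→ m2, —b→ m3
  m2 = (b.0 + (0 + 0)) | a.0 → —a→ m4, —b→ m5
  m3 = 0 | b.a.0 → —b→ m5
  m4 = (b.0 + (0 + 0)) | 0 → —b→ m6
  m5 = 0 | a.0 → —a→ m6
  m6 = 0 | 0 → deadlocked
Q's transition system — 6 states:
  n0 = (b.0 + (0 + 0)) | b.a.0 → —b→ n1, —b→ n2
  n1 = (b.0 + (0 + 0)) | a.0 → —a→ n3, —b→ n4
  n2 = 0 | b.a.0 → —b→ n4
  n3 = (b.0 + (0 + 0)) | 0 → —b→ n5
  n4 = 0 | a.0 → —a→ n5
  n5 = 0 | 0 → deadlocked
Coarsest stable partition (strong bisimilarity classes):
  B0 = {m0}
  B1 = {m1, n0}
  B2 = {m3, n2}
  B3 = {m5, n4}
  B4 = {m6, n5}
  B5 = {m2, n1}
  B6 = {m4, n3}
m0 ∈ B0, n0 ∈ B1 → different blocks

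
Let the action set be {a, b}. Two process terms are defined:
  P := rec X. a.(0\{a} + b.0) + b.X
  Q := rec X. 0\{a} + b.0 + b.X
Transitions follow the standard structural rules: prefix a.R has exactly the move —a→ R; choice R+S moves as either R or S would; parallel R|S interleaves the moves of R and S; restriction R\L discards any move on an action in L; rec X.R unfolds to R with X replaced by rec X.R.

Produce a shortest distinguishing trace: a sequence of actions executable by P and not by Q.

P's transition system — 3 states:
  m0 = rec X. a.(0\{a} + b.0) + b.X → —a→ m1, —b→ m0
  m1 = 0\{a} + b.0 → —b→ m2
  m2 = 0 → ∅
Q's transition system — 2 states:
  n0 = rec X. 0\{a} + b.0 + b.X → —b→ n0, —b→ n1
  n1 = 0 → ∅
Executing a from P (initial set {m0}):
  step 1 (a): {m1}
  — P admits the full trace.
Executing a from Q (initial set {n0}):
  step 1 (a): no successor for Q

a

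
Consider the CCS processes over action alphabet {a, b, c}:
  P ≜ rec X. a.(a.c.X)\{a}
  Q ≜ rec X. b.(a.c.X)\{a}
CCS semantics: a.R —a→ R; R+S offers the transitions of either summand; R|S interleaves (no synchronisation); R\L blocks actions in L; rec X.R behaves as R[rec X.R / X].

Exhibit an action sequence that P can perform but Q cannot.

a

Reachable graph of P (2 states):
  u0 = rec X. a.(a.c.X)\{a} ⊢ =a=> u1
  u1 = (a.c.(rec X. a.(a.c.X)\{a}))\{a} ⊢ ∅
Reachable graph of Q (2 states):
  v0 = rec X. b.(a.c.X)\{a} ⊢ =b=> v1
  v1 = (a.c.(rec X. b.(a.c.X)\{a}))\{a} ⊢ ∅
Run σ = ⟨a⟩ on P: start {u0}
  step 1 (a): {u1}
  ✓ P
Run σ = ⟨a⟩ on Q: start {v0}
  step 1 (a): ∅ (Q stuck)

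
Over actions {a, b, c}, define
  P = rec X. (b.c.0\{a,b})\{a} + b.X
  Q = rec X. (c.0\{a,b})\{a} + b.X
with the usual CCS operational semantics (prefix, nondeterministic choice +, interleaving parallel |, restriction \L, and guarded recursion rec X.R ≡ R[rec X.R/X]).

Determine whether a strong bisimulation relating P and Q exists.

NO

Reachable graph of P (3 states):
  m0 = rec X. (b.c.0\{a,b})\{a} + b.X :: -b-> m0, -b-> m1
  m1 = (c.0\{a,b})\{a} :: -c-> m2
  m2 = 0\{a,b}\{a} :: ∅
Reachable graph of Q (2 states):
  n0 = rec X. (c.0\{a,b})\{a} + b.X :: -b-> n0, -c-> n1
  n1 = 0\{a,b}\{a} :: ∅
Coarsest stable partition (strong bisimilarity classes):
  B0 = {m0}
  B1 = {m1}
  B2 = {m2, n1}
  B3 = {n0}
m0 ∈ B0, n0 ∈ B3 → different blocks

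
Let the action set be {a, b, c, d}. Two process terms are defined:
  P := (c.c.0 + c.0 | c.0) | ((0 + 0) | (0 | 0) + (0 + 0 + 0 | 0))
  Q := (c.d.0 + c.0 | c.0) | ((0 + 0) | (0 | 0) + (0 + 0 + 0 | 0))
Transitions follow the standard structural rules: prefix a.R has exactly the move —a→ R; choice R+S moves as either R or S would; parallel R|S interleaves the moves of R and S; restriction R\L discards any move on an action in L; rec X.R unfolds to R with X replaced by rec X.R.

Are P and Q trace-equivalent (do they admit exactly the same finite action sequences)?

P's transition system — 6 states:
  m0 = (c.c.0 + c.0 | c.0) | ((0 + 0) | (0 | 0) + (0 + 0 + 0 | 0)) | -c-> m1, -c-> m2, -c-> m3
  m1 = 0 | c.0 | ((0 + 0) | (0 | 0) + (0 + 0 + 0 | 0)) | -c-> m4
  m2 = c.0 | ((0 + 0) | (0 | 0) + (0 + 0 + 0 | 0)) | -c-> m5
  m3 = c.0 | 0 | ((0 + 0) | (0 | 0) + (0 + 0 + 0 | 0)) | -c-> m4
  m4 = 0 | 0 | ((0 + 0) | (0 | 0) + (0 + 0 + 0 | 0)) | ∅
  m5 = 0 | ((0 + 0) | (0 | 0) + (0 + 0 + 0 | 0)) | ∅
Q's transition system — 6 states:
  n0 = (c.d.0 + c.0 | c.0) | ((0 + 0) | (0 | 0) + (0 + 0 + 0 | 0)) | -c-> n1, -c-> n2, -c-> n3
  n1 = 0 | c.0 | ((0 + 0) | (0 | 0) + (0 + 0 + 0 | 0)) | -c-> n4
  n2 = c.0 | 0 | ((0 + 0) | (0 | 0) + (0 + 0 + 0 | 0)) | -c-> n4
  n3 = d.0 | ((0 + 0) | (0 | 0) + (0 + 0 + 0 | 0)) | -d-> n5
  n4 = 0 | 0 | ((0 + 0) | (0 | 0) + (0 + 0 + 0 | 0)) | ∅
  n5 = 0 | ((0 + 0) | (0 | 0) + (0 + 0 + 0 | 0)) | ∅
Executing cd from Q (initial set {n0}):
  [1] c ⇒ {n1, n2, n3}
  [2] d ⇒ {n5}
  Q completes σ.
Executing cd from P (initial set {m0}):
  [1] c ⇒ {m1, m2, m3}
  [2] d ⇒ no successor for P

trace-distinct — witness ⟨cd⟩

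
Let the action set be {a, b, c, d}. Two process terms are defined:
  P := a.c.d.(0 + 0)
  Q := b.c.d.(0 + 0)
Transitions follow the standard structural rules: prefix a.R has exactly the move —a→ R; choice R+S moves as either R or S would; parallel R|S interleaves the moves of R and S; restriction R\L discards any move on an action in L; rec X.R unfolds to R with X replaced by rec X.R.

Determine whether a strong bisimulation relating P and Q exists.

NO

P's transition system — 4 states:
  s0 = a.c.d.(0 + 0) | --a--▸ s1
  s1 = c.d.(0 + 0) | --c--▸ s2
  s2 = d.(0 + 0) | --d--▸ s3
  s3 = 0 + 0 | ∅
Q's transition system — 4 states:
  t0 = b.c.d.(0 + 0) | --b--▸ t1
  t1 = c.d.(0 + 0) | --c--▸ t2
  t2 = d.(0 + 0) | --d--▸ t3
  t3 = 0 + 0 | ∅
Coarsest stable partition (strong bisimilarity classes):
  B0 = {s0}
  B1 = {s1, t1}
  B2 = {s2, t2}
  B3 = {s3, t3}
  B4 = {t0}
s0 ∈ B0, t0 ∈ B4 → different blocks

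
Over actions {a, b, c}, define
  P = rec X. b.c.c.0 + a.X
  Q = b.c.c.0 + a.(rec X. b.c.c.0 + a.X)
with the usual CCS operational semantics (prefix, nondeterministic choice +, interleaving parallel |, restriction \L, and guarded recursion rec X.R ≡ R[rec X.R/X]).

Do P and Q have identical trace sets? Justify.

traces(P) = traces(Q)

LTS(P): 4 reachable states
  s0 = rec X. b.c.c.0 + a.X → =a=> s0, =b=> s1
  s1 = c.c.0 → =c=> s2
  s2 = c.0 → =c=> s3
  s3 = 0 → deadlocked
LTS(Q): 5 reachable states
  t0 = b.c.c.0 + a.(rec X. b.c.c.0 + a.X) → =a=> t1, =b=> t2
  t1 = rec X. b.c.c.0 + a.X → =a=> t1, =b=> t2
  t2 = c.c.0 → =c=> t3
  t3 = c.0 → =c=> t4
  t4 = 0 → deadlocked
Bisimilarity quotient blocks:
  B0 = {s0, t0, t1}
  B1 = {s1, t2}
  B2 = {s2, t3}
  B3 = {s3, t4}
s0 ∈ B0, t0 ∈ B0 → same block
Bisimilar ⇒ trace-equivalent.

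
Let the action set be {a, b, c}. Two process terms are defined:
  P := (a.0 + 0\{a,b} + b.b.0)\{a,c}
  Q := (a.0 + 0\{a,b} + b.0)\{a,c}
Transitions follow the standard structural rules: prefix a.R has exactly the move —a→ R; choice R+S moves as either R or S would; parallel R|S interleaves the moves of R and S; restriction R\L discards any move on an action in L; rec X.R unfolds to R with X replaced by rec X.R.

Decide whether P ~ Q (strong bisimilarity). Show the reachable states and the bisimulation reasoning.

P's transition system — 3 states:
  s0 = (a.0 + 0\{a,b} + b.b.0)\{a,c} ⊢ =b=> s1
  s1 = (b.0)\{a,c} ⊢ =b=> s2
  s2 = 0\{a,c} ⊢ (no moves)
Q's transition system — 2 states:
  t0 = (a.0 + 0\{a,b} + b.0)\{a,c} ⊢ =b=> t1
  t1 = 0\{a,c} ⊢ (no moves)
Partition-refinement fixed point:
  B0 = {s0}
  B1 = {s1, t0}
  B2 = {s2, t1}
s0 ∈ B0, t0 ∈ B1 → different blocks

not bisimilar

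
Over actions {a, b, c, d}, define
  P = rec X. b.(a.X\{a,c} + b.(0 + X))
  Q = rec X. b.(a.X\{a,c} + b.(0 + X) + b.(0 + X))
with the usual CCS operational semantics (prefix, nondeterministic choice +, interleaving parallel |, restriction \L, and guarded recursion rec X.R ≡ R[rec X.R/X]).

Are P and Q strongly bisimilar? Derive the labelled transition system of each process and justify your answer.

P ~ Q

Reachable graph of P (6 states):
  m0 = rec X. b.(a.X\{a,c} + b.(0 + X)) → ··b··> m1
  m1 = a.(rec X. b.(a.X\{a,c} + b.(0 + X)))\{a,c} + b.(0 + (rec X. b.(a.X\{a,c} + b.(0 + X)))) → ··a··> m2, ··b··> m3
  m2 = (rec X. b.(a.X\{a,c} + b.(0 + X)))\{a,c} → ··b··> m4
  m3 = 0 + (rec X. b.(a.X\{a,c} + b.(0 + X))) → ··b··> m1
  m4 = (a.(rec X. b.(a.X\{a,c} + b.(0 + X)))\{a,c} + b.(0 + (rec X. b.(a.X\{a,c} + b.(0 + X)))))\{a,c} → ··b··> m5
  m5 = (0 + (rec X. b.(a.X\{a,c} + b.(0 + X))))\{a,c} → ··b··> m4
Reachable graph of Q (6 states):
  n0 = rec X. b.(a.X\{a,c} + b.(0 + X) + b.(0 + X)) → ··b··> n1
  n1 = a.(rec X. b.(a.X\{a,c} + b.(0 + X) + b.(0 + X)))\{a,c} + b.(0 + (rec X. b.(a.X\{a,c} + b.(0 + X) + b.(0 + X)))) + b.(0 + (rec X. b.(a.X\{a,c} + b.(0 + X) + b.(0 + X)))) → ··a··> n2, ··b··> n3
  n2 = (rec X. b.(a.X\{a,c} + b.(0 + X) + b.(0 + X)))\{a,c} → ··b··> n4
  n3 = 0 + (rec X. b.(a.X\{a,c} + b.(0 + X) + b.(0 + X))) → ··b··> n1
  n4 = (a.(rec X. b.(a.X\{a,c} + b.(0 + X) + b.(0 + X)))\{a,c} + b.(0 + (rec X. b.(a.X\{a,c} + b.(0 + X) + b.(0 + X)))) + b.(0 + (rec X. b.(a.X\{a,c} + b.(0 + X) + b.(0 + X)))))\{a,c} → ··b··> n5
  n5 = (0 + (rec X. b.(a.X\{a,c} + b.(0 + X) + b.(0 + X))))\{a,c} → ··b··> n4
Partition-refinement fixed point:
  B0 = {m0, m3, n0, n3}
  B1 = {m1, n1}
  B2 = {m2, m4, m5, n2, n4, n5}
m0 ∈ B0, n0 ∈ B0 → same block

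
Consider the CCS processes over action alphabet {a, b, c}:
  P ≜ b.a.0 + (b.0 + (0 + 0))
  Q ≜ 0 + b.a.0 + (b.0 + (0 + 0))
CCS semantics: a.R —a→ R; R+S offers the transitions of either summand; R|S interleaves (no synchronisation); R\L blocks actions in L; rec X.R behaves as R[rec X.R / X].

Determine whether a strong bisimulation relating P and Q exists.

bisimilar

P's transition system — 3 states:
  s0 = b.a.0 + (b.0 + (0 + 0)) ⊢ —b→ s1, —b→ s2
  s1 = 0 ⊢ ·
  s2 = a.0 ⊢ —a→ s1
Q's transition system — 3 states:
  t0 = 0 + b.a.0 + (b.0 + (0 + 0)) ⊢ —b→ t1, —b→ t2
  t1 = 0 ⊢ ·
  t2 = a.0 ⊢ —a→ t1
Bisimilarity quotient blocks:
  B0 = {s0, t0}
  B1 = {s2, t2}
  B2 = {s1, t1}
s0 ∈ B0, t0 ∈ B0 → same block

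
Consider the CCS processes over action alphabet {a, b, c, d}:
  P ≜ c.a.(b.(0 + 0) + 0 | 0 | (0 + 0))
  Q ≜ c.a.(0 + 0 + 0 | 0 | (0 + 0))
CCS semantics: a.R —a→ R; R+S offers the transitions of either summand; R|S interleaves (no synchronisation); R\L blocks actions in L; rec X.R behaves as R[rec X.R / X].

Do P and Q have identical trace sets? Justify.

Reachable graph of P (4 states):
  s0 = c.a.(b.(0 + 0) + 0 | 0 | (0 + 0)) :: ··c··> s1
  s1 = a.(b.(0 + 0) + 0 | 0 | (0 + 0)) :: ··a··> s2
  s2 = b.(0 + 0) + 0 | 0 | (0 + 0) :: ··b··> s3
  s3 = 0 + 0 :: ∅
Reachable graph of Q (3 states):
  t0 = c.a.(0 + 0 + 0 | 0 | (0 + 0)) :: ··c··> t1
  t1 = a.(0 + 0 + 0 | 0 | (0 + 0)) :: ··a··> t2
  t2 = 0 + 0 + 0 | 0 | (0 + 0) :: ∅
Executing cab from P (initial set {s0}):
  after c @ step 1: {s1}
  after a @ step 2: {s2}
  after b @ step 3: {s3}
  — P admits the full trace.
Executing cab from Q (initial set {t0}):
  after c @ step 1: {t1}
  after a @ step 2: {t2}
  after b @ step 3: ∅ (Q stuck)

NO — witness ⟨cab⟩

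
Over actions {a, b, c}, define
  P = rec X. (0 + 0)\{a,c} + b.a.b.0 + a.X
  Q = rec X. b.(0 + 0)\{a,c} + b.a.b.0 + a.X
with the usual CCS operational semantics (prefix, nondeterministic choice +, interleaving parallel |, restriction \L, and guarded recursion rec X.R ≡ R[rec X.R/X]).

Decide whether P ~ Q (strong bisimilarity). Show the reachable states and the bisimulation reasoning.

P ≁ Q

Reachable graph of P (4 states):
  s0 = rec X. (0 + 0)\{a,c} + b.a.b.0 + a.X | —a→ s0, —b→ s1
  s1 = a.b.0 | —a→ s2
  s2 = b.0 | —b→ s3
  s3 = 0 | ·
Reachable graph of Q (5 states):
  t0 = rec X. b.(0 + 0)\{a,c} + b.a.b.0 + a.X | —a→ t0, —b→ t1, —b→ t2
  t1 = (0 + 0)\{a,c} | ·
  t2 = a.b.0 | —a→ t3
  t3 = b.0 | —b→ t4
  t4 = 0 | ·
Bisimilarity quotient blocks:
  B0 = {s0}
  B1 = {s1, t2}
  B2 = {s2, t3}
  B3 = {s3, t1, t4}
  B4 = {t0}
s0 ∈ B0, t0 ∈ B4 → different blocks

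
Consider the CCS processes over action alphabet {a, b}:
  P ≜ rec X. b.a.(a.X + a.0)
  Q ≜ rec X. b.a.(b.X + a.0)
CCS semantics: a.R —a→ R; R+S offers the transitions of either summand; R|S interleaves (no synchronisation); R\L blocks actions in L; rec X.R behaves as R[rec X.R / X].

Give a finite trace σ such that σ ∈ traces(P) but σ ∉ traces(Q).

baab

Reachable graph of P (4 states):
  u0 = rec X. b.a.(a.X + a.0) ⊢ ··b··> u1
  u1 = a.(a.(rec X. b.a.(a.X + a.0)) + a.0) ⊢ ··a··> u2
  u2 = a.(rec X. b.a.(a.X + a.0)) + a.0 ⊢ ··a··> u0, ··a··> u3
  u3 = 0 ⊢ deadlocked
Reachable graph of Q (4 states):
  v0 = rec X. b.a.(b.X + a.0) ⊢ ··b··> v1
  v1 = a.(b.(rec X. b.a.(b.X + a.0)) + a.0) ⊢ ··a··> v2
  v2 = b.(rec X. b.a.(b.X + a.0)) + a.0 ⊢ ··a··> v3, ··b··> v0
  v3 = 0 ⊢ deadlocked
Trace ⟨baab⟩ through P, begin at {u0}:
  [1] b ⇒ {u1}
  [2] a ⇒ {u2}
  [3] a ⇒ {u0, u3}
  [4] b ⇒ {u1}
  — P admits the full trace.
Trace ⟨baab⟩ through Q, begin at {v0}:
  [1] b ⇒ {v1}
  [2] a ⇒ {v2}
  [3] a ⇒ {v3}
  [4] b ⇒ ∅ (Q stuck)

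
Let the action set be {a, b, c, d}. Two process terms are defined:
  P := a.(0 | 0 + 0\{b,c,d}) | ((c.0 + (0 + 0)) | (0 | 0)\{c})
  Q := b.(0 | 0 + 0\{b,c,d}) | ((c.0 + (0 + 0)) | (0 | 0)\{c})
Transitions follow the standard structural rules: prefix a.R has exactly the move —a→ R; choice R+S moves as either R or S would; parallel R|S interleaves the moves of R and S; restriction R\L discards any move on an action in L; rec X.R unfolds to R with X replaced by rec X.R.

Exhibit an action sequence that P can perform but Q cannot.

P's transition system — 4 states:
  u0 = a.(0 | 0 + 0\{b,c,d}) | ((c.0 + (0 + 0)) | (0 | 0)\{c}) ⊢ ··a··> u1, ··c··> u2
  u1 = (0 | 0 + 0\{b,c,d}) | ((c.0 + (0 + 0)) | (0 | 0)\{c}) ⊢ ··c··> u3
  u2 = a.(0 | 0 + 0\{b,c,d}) | (0 | (0 | 0)\{c}) ⊢ ··a··> u3
  u3 = (0 | 0 + 0\{b,c,d}) | (0 | (0 | 0)\{c}) ⊢ ·
Q's transition system — 4 states:
  v0 = b.(0 | 0 + 0\{b,c,d}) | ((c.0 + (0 + 0)) | (0 | 0)\{c}) ⊢ ··b··> v1, ··c··> v2
  v1 = (0 | 0 + 0\{b,c,d}) | ((c.0 + (0 + 0)) | (0 | 0)\{c}) ⊢ ··c··> v3
  v2 = b.(0 | 0 + 0\{b,c,d}) | (0 | (0 | 0)\{c}) ⊢ ··b··> v3
  v3 = (0 | 0 + 0\{b,c,d}) | (0 | (0 | 0)\{c}) ⊢ ·
Run σ = ⟨a⟩ on P: start {u0}
  [1] a ⇒ {u1}
  P completes σ.
Run σ = ⟨a⟩ on Q: start {v0}
  [1] a ⇒ no successor for Q

a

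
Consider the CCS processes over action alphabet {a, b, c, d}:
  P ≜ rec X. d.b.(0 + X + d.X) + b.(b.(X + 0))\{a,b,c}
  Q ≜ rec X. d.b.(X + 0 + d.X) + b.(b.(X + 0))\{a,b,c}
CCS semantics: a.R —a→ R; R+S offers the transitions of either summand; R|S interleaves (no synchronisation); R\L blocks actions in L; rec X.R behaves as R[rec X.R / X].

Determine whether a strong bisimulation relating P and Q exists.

LTS(P): 4 reachable states
  p0 = rec X. d.b.(0 + X + d.X) + b.(b.(X + 0))\{a,b,c} | —b→ p1, —d→ p2
  p1 = (b.((rec X. d.b.(0 + X + d.X) + b.(b.(X + 0))\{a,b,c}) + 0))\{a,b,c} | (no moves)
  p2 = b.(0 + (rec X. d.b.(0 + X + d.X) + b.(b.(X + 0))\{a,b,c}) + d.(rec X. d.b.(0 + X + d.X) + b.(b.(X + 0))\{a,b,c})) | —b→ p3
  p3 = 0 + (rec X. d.b.(0 + X + d.X) + b.(b.(X + 0))\{a,b,c}) + d.(rec X. d.b.(0 + X + d.X) + b.(b.(X + 0))\{a,b,c}) | —b→ p1, —d→ p0, —d→ p2
LTS(Q): 4 reachable states
  q0 = rec X. d.b.(X + 0 + d.X) + b.(b.(X + 0))\{a,b,c} | —b→ q1, —d→ q2
  q1 = (b.((rec X. d.b.(X + 0 + d.X) + b.(b.(X + 0))\{a,b,c}) + 0))\{a,b,c} | (no moves)
  q2 = b.((rec X. d.b.(X + 0 + d.X) + b.(b.(X + 0))\{a,b,c}) + 0 + d.(rec X. d.b.(X + 0 + d.X) + b.(b.(X + 0))\{a,b,c})) | —b→ q3
  q3 = (rec X. d.b.(X + 0 + d.X) + b.(b.(X + 0))\{a,b,c}) + 0 + d.(rec X. d.b.(X + 0 + d.X) + b.(b.(X + 0))\{a,b,c}) | —b→ q1, —d→ q0, —d→ q2
Partition-refinement fixed point:
  B0 = {p0, q0}
  B1 = {p1, q1}
  B2 = {p2, q2}
  B3 = {p3, q3}
p0 ∈ B0, q0 ∈ B0 → same block

YES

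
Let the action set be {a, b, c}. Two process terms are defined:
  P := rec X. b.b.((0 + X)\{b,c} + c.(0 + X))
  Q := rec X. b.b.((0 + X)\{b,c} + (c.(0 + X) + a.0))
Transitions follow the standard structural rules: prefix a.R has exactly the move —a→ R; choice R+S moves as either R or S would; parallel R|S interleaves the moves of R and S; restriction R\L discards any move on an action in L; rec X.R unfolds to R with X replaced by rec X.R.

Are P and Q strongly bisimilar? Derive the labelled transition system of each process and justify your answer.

Reachable graph of P (4 states):
  p0 = rec X. b.b.((0 + X)\{b,c} + c.(0 + X)) → —b→ p1
  p1 = b.((0 + (rec X. b.b.((0 + X)\{b,c} + c.(0 + X))))\{b,c} + c.(0 + (rec X. b.b.((0 + X)\{b,c} + c.(0 + X))))) → —b→ p2
  p2 = (0 + (rec X. b.b.((0 + X)\{b,c} + c.(0 + X))))\{b,c} + c.(0 + (rec X. b.b.((0 + X)\{b,c} + c.(0 + X)))) → —c→ p3
  p3 = 0 + (rec X. b.b.((0 + X)\{b,c} + c.(0 + X))) → —b→ p1
Reachable graph of Q (5 states):
  q0 = rec X. b.b.((0 + X)\{b,c} + (c.(0 + X) + a.0)) → —b→ q1
  q1 = b.((0 + (rec X. b.b.((0 + X)\{b,c} + (c.(0 + X) + a.0))))\{b,c} + (c.(0 + (rec X. b.b.((0 + X)\{b,c} + (c.(0 + X) + a.0)))) + a.0)) → —b→ q2
  q2 = (0 + (rec X. b.b.((0 + X)\{b,c} + (c.(0 + X) + a.0))))\{b,c} + (c.(0 + (rec X. b.b.((0 + X)\{b,c} + (c.(0 + X) + a.0)))) + a.0) → —a→ q3, —c→ q4
  q3 = 0 → ·
  q4 = 0 + (rec X. b.b.((0 + X)\{b,c} + (c.(0 + X) + a.0))) → —b→ q1
Bisimilarity quotient blocks:
  B0 = {p0, p3}
  B1 = {p1}
  B2 = {p2}
  B3 = {q0, q4}
  B4 = {q1}
  B5 = {q2}
  B6 = {q3}
p0 ∈ B0, q0 ∈ B3 → different blocks

not bisimilar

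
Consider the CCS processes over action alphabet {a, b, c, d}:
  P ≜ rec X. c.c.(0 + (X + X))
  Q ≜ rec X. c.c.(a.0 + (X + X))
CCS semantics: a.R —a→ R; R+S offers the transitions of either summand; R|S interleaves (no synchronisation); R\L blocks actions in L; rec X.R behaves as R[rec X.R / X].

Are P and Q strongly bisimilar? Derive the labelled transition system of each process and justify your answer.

LTS(P): 3 reachable states
  u0 = rec X. c.c.(0 + (X + X)) | =c=> u1
  u1 = c.(0 + ((rec X. c.c.(0 + (X + X))) + (rec X. c.c.(0 + (X + X))))) | =c=> u2
  u2 = 0 + ((rec X. c.c.(0 + (X + X))) + (rec X. c.c.(0 + (X + X)))) | =c=> u1
LTS(Q): 4 reachable states
  v0 = rec X. c.c.(a.0 + (X + X)) | =c=> v1
  v1 = c.(a.0 + ((rec X. c.c.(a.0 + (X + X))) + (rec X. c.c.(a.0 + (X + X))))) | =c=> v2
  v2 = a.0 + ((rec X. c.c.(a.0 + (X + X))) + (rec X. c.c.(a.0 + (X + X)))) | =a=> v3, =c=> v1
  v3 = 0 | (no moves)
Partition-refinement fixed point:
  B0 = {u0, u1, u2}
  B1 = {v0}
  B2 = {v1}
  B3 = {v2}
  B4 = {v3}
u0 ∈ B0, v0 ∈ B1 → different blocks

P ≁ Q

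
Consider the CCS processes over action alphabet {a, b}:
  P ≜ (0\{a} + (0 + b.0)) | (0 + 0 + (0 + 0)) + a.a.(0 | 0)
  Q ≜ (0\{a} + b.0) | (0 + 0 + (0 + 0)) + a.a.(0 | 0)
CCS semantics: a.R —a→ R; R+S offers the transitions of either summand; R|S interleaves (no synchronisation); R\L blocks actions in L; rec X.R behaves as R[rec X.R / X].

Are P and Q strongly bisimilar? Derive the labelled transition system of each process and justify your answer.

bisimilar

P's transition system — 4 states:
  p0 = (0\{a} + (0 + b.0)) | (0 + 0 + (0 + 0)) + a.a.(0 | 0) has moves ··a··> p1, ··b··> p2
  p1 = a.(0 | 0) has moves ··a··> p3
  p2 = 0 | (0 + 0 + (0 + 0)) has moves ·
  p3 = 0 | 0 has moves ·
Q's transition system — 4 states:
  q0 = (0\{a} + b.0) | (0 + 0 + (0 + 0)) + a.a.(0 | 0) has moves ··a··> q1, ··b··> q2
  q1 = a.(0 | 0) has moves ··a··> q3
  q2 = 0 | (0 + 0 + (0 + 0)) has moves ·
  q3 = 0 | 0 has moves ·
Bisimilarity quotient blocks:
  B0 = {p0, q0}
  B1 = {p2, p3, q2, q3}
  B2 = {p1, q1}
p0 ∈ B0, q0 ∈ B0 → same block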